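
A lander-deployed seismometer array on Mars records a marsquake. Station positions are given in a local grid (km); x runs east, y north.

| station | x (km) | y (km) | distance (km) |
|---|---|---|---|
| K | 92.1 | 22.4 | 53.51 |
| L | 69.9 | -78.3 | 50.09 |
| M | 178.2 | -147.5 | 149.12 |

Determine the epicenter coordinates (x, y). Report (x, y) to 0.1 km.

Circle about each station: (x − 92.1)² + (y − 22.4)² = 53.51²; (x − 69.9)² + (y + 78.3)² = 50.09²; (x − 178.2)² + (y + 147.5)² = 149.12².
Subtracting the K equation from the L and M equations removes the quadratic terms:
-44.4 x − 201.4 y = 2387.04
172.2 x − 339.8 y = 25153.87
Solving the 2×2 system: x ≈ 85.5, y ≈ -30.7 km.

85.5 km east, -30.7 km north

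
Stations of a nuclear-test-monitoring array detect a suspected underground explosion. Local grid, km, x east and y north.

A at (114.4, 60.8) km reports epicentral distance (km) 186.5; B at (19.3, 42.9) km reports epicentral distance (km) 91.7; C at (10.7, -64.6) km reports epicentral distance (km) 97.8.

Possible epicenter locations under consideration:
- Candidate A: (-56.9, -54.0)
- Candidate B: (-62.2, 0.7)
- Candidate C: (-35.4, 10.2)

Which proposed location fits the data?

For each candidate, compare |candidate − station| to the reported distance:
Candidate A: residuals A 19.7, B 31.6, C 29.4 → max 31.6 km
Candidate B: residuals A 0.0, B 0.1, C 0.1 → max 0.1 km
Candidate C: residuals A 28.4, B 28.0, C 9.9 → max 28.4 km
Only Candidate B has all residuals ≈ 0.

Candidate B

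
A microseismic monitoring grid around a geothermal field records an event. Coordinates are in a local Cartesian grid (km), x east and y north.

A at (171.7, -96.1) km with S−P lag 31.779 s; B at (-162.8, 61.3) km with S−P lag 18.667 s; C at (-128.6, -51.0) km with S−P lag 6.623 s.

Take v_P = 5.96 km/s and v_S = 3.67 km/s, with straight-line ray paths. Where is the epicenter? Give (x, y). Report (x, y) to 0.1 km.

(-131.3, -114.2)

Distance from S−P lag: d = Δt · v_P v_S / (v_P − v_S) = Δt · (5.96·3.67)/(5.96−3.67) ≈ 9.5516·Δt.
So d_A = 303.54, d_B = 178.30, d_C = 63.26 km.
Circle about each station: (x − 171.7)² + (y + 96.1)² = 303.54²; (x + 162.8)² + (y − 61.3)² = 178.30²; (x + 128.6)² + (y + 51.0)² = 63.26².
Subtracting pairs of circle equations eliminates x²+y² and gives linear equations (the radical axes):
-669.0 x + 314.8 y = 51891.07
-600.6 x + 90.2 y = 68557.56
Solving the 2×2 system: x ≈ -131.3, y ≈ -114.2 km.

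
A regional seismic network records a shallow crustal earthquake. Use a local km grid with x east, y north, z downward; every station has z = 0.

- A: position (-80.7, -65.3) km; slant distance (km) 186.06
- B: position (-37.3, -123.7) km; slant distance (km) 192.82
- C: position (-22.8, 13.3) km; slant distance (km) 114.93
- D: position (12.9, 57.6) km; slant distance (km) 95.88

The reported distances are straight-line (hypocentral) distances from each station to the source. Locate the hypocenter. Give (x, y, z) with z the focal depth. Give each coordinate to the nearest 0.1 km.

(68.1, 21.9, 69.8)

Each station gives a sphere (x−x_i)² + (y−y_i)² + z² = d_i² (stations at z=0).
Subtracting the A sphere from B and C: z² cancels, leaving linear equations in x and y:
86.8 x − 116.8 y = 3355.17
115.8 x + 157.2 y = 11329.57
Solving: x ≈ 68.116, y ≈ 21.894 km (keep extra digits for the depth step; rounded: 68.1, 21.9).
Then from the A sphere: z² = 186.06² − (x + 80.7)² − (y + 65.3)² with x = 68.116, y = 21.894, so z ≈ 69.781 ≈ 69.8 km.
Check against D (with the unrounded solution): distance 95.88 ≈ 95.88 km. ✓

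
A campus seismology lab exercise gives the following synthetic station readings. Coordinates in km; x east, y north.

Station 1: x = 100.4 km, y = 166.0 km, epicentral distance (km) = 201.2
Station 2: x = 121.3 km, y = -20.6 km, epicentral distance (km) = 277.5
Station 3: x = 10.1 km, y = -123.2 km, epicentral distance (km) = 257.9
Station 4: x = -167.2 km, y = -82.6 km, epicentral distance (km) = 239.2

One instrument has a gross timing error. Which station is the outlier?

Station 3

Solve using three stations at a time. Using Station 1, Station 2, Station 4 (subtract circle equations pairwise → linear system) gives (x, y) ≈ (-99.9, 147.0).
Distances from that point to each station vs reported:
  Station 1: calculated 201.2 vs reported 201.2 → residual 0.0 km
  Station 2: calculated 277.5 vs reported 277.5 → residual 0.0 km
  Station 3: calculated 291.7 vs reported 257.9 → residual 33.8 km
  Station 4: calculated 239.2 vs reported 239.2 → residual 0.0 km
Station 1, Station 2, Station 4 are mutually consistent (residuals ≈ 0); Station 3 is off by 33.8 km.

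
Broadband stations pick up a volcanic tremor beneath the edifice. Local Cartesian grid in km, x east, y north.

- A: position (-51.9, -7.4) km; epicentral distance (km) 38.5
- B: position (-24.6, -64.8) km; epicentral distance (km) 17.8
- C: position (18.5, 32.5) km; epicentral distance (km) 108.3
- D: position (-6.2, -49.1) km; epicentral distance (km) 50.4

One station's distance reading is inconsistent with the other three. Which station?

Solve using three stations at a time. Using A, C, D (subtract circle equations pairwise → linear system) gives (x, y) ≈ (-56.5, -45.6).
Distances from that point to each station vs reported:
  A: calculated 38.5 vs reported 38.5 → residual 0.0 km
  B: calculated 37.2 vs reported 17.8 → residual 19.4 km
  C: calculated 108.3 vs reported 108.3 → residual 0.0 km
  D: calculated 50.4 vs reported 50.4 → residual 0.0 km
A, C, D are mutually consistent (residuals ≈ 0); B is off by 19.4 km.

B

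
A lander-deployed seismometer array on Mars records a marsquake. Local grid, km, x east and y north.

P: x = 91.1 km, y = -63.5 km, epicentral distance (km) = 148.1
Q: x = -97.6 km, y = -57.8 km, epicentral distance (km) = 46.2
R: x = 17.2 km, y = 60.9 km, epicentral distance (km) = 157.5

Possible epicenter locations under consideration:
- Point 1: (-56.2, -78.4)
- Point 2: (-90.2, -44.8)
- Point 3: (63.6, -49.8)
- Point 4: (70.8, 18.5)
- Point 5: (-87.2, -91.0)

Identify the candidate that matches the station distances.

For each candidate, compare |candidate − station| to the reported distance:
Point 1: residuals P 0.0, Q 0.0, R 0.0 → max 0.0 km
Point 2: residuals P 34.2, Q 31.2, R 6.8 → max 34.2 km
Point 3: residuals P 117.4, Q 115.2, R 37.5 → max 117.4 km
Point 4: residuals P 63.6, Q 138.7, R 89.2 → max 138.7 km
Point 5: residuals P 32.3, Q 11.4, R 26.8 → max 32.3 km
Only Point 1 has all residuals ≈ 0.

Point 1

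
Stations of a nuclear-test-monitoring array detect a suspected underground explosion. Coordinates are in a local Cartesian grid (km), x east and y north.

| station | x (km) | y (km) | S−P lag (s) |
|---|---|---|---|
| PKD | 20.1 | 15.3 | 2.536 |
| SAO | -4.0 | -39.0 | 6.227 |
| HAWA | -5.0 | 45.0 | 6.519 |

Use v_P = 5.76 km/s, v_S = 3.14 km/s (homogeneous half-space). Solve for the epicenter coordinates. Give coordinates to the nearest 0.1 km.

Distance from S−P lag: d = Δt · v_P v_S / (v_P − v_S) = Δt · (5.76·3.14)/(5.76−3.14) ≈ 6.9032·Δt.
So d_PKD = 17.51, d_SAO = 42.99, d_HAWA = 45.00 km.
Circle about each station: (x − 20.1)² + (y − 15.3)² = 17.51²; (x + 4.0)² + (y + 39.0)² = 42.99²; (x + 5.0)² + (y − 45.0)² = 45.00².
Subtracting the PKD equation from the SAO and HAWA equations removes the quadratic terms:
-48.2 x − 108.6 y = -642.64
-50.2 x + 59.4 y = -306.50
Solving the 2×2 system: x ≈ 8.6, y ≈ 2.1 km.

(8.6, 2.1)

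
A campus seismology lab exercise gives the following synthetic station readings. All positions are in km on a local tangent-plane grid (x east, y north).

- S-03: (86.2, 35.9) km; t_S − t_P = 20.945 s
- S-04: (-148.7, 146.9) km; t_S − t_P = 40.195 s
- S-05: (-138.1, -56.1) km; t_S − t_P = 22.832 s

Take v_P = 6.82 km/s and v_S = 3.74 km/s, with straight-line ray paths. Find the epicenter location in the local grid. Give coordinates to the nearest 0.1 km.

Distance from S−P lag: d = Δt · v_P v_S / (v_P − v_S) = Δt · (6.82·3.74)/(6.82−3.74) ≈ 8.2814·Δt.
So d_S-03 = 173.45, d_S-04 = 332.87, d_S-05 = 189.08 km.
Circle about each station: (x − 86.2)² + (y − 35.9)² = 173.45²; (x + 148.7)² + (y − 146.9)² = 332.87²; (x + 138.1)² + (y + 56.1)² = 189.08².
Subtracting pairs of circle equations eliminates x²+y² and gives linear equations (the radical axes):
-469.8 x + 222.0 y = -45745.48
-448.6 x − 184.0 y = 7833.23
Solving the 2×2 system: x ≈ 35.9, y ≈ -130.1 km.

x ≈ 35.9 km, y ≈ -130.1 km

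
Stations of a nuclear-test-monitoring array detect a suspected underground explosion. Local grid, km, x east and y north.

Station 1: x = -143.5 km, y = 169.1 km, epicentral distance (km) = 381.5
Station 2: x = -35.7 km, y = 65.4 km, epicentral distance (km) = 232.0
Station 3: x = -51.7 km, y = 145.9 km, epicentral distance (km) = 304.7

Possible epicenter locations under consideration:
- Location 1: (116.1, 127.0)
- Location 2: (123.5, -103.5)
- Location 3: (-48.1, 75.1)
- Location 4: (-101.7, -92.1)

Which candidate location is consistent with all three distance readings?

Location 2

For each candidate, compare |candidate − station| to the reported distance:
Location 1: residuals Station 1 118.5, Station 2 68.2, Station 3 135.8 → max 135.8 km
Location 2: residuals Station 1 0.1, Station 2 0.1, Station 3 0.1 → max 0.1 km
Location 3: residuals Station 1 247.6, Station 2 216.3, Station 3 233.8 → max 247.6 km
Location 4: residuals Station 1 117.0, Station 2 61.2, Station 3 61.5 → max 117.0 km
Only Location 2 has all residuals ≈ 0.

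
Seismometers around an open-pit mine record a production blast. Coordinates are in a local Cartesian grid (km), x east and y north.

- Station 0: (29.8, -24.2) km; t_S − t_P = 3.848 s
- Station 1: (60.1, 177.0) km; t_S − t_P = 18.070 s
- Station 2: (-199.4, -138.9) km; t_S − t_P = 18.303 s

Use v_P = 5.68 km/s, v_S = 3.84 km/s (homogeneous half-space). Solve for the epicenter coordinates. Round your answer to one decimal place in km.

-15.8 km east, -23.3 km north

Distance from S−P lag: d = Δt · v_P v_S / (v_P − v_S) = Δt · (5.68·3.84)/(5.68−3.84) ≈ 11.8539·Δt.
So d_Station 0 = 45.61, d_Station 1 = 214.20, d_Station 2 = 216.96 km.
Circle about each station: (x − 29.8)² + (y + 24.2)² = 45.61²; (x − 60.1)² + (y − 177.0)² = 214.20²; (x + 199.4)² + (y + 138.9)² = 216.96².
Subtracting the Station 0 equation from the Station 1 and Station 2 equations removes the quadratic terms:
60.6 x + 402.4 y = -10334.04
-458.4 x − 229.4 y = 12588.52
Solving the 2×2 system: x ≈ -15.8, y ≈ -23.3 km.
Check against Station 0 (with the unrounded x, y): √((x − 29.8)²+(y + 24.2)²) = 45.61 ≈ 45.61 km. ✓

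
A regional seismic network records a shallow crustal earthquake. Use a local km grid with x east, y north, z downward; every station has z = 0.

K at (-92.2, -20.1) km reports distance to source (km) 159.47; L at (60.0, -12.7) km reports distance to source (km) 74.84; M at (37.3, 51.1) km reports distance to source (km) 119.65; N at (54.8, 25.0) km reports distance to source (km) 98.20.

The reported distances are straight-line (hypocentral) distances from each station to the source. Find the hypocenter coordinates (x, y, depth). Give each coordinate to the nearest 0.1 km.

(50.6, -48.4, 65.1)

Each station gives a sphere (x−x_i)² + (y−y_i)² + z² = d_i² (stations at z=0).
Subtracting the K sphere from L and M: z² cancels, leaving linear equations in x and y:
304.4 x + 14.8 y = 14686.10
259.0 x + 142.4 y = 6212.21
Solving: x ≈ 50.600, y ≈ -48.406 km (keep extra digits for the depth step; rounded: 50.6, -48.4).
Then from the K sphere: z² = 159.47² − (x + 92.2)² − (y + 20.1)² with x = 50.600, y = -48.406, so z ≈ 65.097 ≈ 65.1 km.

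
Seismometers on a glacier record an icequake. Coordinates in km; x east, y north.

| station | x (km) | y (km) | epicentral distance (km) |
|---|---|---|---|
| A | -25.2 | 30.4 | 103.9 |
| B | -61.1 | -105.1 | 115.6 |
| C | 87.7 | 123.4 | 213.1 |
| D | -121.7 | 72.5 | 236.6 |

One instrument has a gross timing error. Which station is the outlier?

A

Solve using three stations at a time. Using B, C, D (subtract circle equations pairwise → linear system) gives (x, y) ≈ (53.2, -86.9).
Distances from that point to each station vs reported:
  A: calculated 141.1 vs reported 103.9 → residual 37.2 km
  B: calculated 115.7 vs reported 115.6 → residual 0.1 km
  C: calculated 213.2 vs reported 213.1 → residual 0.1 km
  D: calculated 236.7 vs reported 236.6 → residual 0.1 km
B, C, D are mutually consistent (residuals ≈ 0); A is off by 37.2 km.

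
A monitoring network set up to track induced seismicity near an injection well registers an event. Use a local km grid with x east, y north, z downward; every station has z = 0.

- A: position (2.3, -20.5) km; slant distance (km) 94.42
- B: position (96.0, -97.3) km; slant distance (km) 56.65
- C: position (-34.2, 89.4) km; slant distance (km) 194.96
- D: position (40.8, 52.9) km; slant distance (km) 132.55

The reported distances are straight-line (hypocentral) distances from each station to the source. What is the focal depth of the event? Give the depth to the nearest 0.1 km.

Each station gives a sphere (x−x_i)² + (y−y_i)² + z² = d_i² (stations at z=0).
Subtracting the A sphere from B and C: z² cancels, leaving linear equations in x and y:
187.4 x − 153.6 y = 23963.66
-73.0 x + 219.8 y = -20357.81
Solving: x ≈ 71.395, y ≈ -68.908 km (keep extra digits for the depth step; rounded: 71.4, -68.9).
Then from the A sphere: z² = 94.42² − (x − 2.3)² − (y + 20.5)² with x = 71.395, y = -68.908, so z ≈ 42.399 ≈ 42.4 km.

depth ≈ 42.4 km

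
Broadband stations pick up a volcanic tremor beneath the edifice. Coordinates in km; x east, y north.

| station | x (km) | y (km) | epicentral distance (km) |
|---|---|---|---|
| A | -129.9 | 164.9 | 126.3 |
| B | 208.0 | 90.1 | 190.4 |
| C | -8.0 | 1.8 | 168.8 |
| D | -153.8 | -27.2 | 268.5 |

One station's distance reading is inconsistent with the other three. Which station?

A

Solve using three stations at a time. Using B, C, D (subtract circle equations pairwise → linear system) gives (x, y) ≈ (33.2, 165.5).
Distances from that point to each station vs reported:
  A: calculated 163.1 vs reported 126.3 → residual 36.8 km
  B: calculated 190.4 vs reported 190.4 → residual 0.0 km
  C: calculated 168.8 vs reported 168.8 → residual 0.0 km
  D: calculated 268.5 vs reported 268.5 → residual 0.0 km
B, C, D are mutually consistent (residuals ≈ 0); A is off by 36.8 km.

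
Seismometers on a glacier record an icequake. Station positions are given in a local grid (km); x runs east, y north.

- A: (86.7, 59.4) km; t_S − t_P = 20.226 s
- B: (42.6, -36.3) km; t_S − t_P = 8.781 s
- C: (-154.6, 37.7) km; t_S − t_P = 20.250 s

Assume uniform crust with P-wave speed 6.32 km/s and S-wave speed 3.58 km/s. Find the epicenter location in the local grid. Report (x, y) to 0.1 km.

Distance from S−P lag: d = Δt · v_P v_S / (v_P − v_S) = Δt · (6.32·3.58)/(6.32−3.58) ≈ 8.2575·Δt.
So d_A = 167.02, d_B = 72.51, d_C = 167.21 km.
Circle about each station: (x − 86.7)² + (y − 59.4)² = 167.02²; (x − 42.6)² + (y + 36.3)² = 72.51²; (x + 154.6)² + (y − 37.7)² = 167.21².
Subtracting the A equation from the B and C equations removes the quadratic terms:
-88.2 x − 191.4 y = 14725.18
-482.6 x − 43.4 y = 14213.70
Solving the 2×2 system: x ≈ -23.5, y ≈ -66.1 km.

(-23.5, -66.1)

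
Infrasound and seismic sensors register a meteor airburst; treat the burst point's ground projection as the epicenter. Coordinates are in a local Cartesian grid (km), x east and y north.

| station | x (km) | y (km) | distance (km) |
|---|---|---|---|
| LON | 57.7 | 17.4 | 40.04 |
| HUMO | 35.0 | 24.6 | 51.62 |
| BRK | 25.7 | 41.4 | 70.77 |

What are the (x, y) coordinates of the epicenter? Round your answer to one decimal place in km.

x ≈ 55.9 km, y ≈ -22.6 km

Circle about each station: (x − 57.7)² + (y − 17.4)² = 40.04²; (x − 35.0)² + (y − 24.6)² = 51.62²; (x − 25.7)² + (y − 41.4)² = 70.77².
Subtracting pairs of circle equations eliminates x²+y² and gives linear equations (the radical axes):
-45.4 x + 14.4 y = -2863.31
-64.0 x + 48.0 y = -4662.79
Solving the 2×2 system: x ≈ 55.9, y ≈ -22.6 km.
Check against LON (with the unrounded x, y): √((x − 57.7)²+(y − 17.4)²) = 40.05 ≈ 40.04 km. ✓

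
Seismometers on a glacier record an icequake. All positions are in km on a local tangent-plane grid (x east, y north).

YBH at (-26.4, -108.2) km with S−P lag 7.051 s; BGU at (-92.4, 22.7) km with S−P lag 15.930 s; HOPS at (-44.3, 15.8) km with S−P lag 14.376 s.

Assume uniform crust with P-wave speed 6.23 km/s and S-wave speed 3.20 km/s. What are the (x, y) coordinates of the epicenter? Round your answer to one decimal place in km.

x ≈ -61.0 km, y ≈ -77.3 km

Distance from S−P lag: d = Δt · v_P v_S / (v_P − v_S) = Δt · (6.23·3.20)/(6.23−3.20) ≈ 6.5795·Δt.
So d_YBH = 46.39, d_BGU = 104.81, d_HOPS = 94.59 km.
Circle about each station: (x + 26.4)² + (y + 108.2)² = 46.39²; (x + 92.4)² + (y − 22.7)² = 104.81²; (x + 44.3)² + (y − 15.8)² = 94.59².
Subtracting pairs of circle equations eliminates x²+y² and gives linear equations (the radical axes):
-132.0 x + 261.8 y = -12184.25
-35.8 x + 248.0 y = -16987.31
Solving the 2×2 system: x ≈ -61.0, y ≈ -77.3 km.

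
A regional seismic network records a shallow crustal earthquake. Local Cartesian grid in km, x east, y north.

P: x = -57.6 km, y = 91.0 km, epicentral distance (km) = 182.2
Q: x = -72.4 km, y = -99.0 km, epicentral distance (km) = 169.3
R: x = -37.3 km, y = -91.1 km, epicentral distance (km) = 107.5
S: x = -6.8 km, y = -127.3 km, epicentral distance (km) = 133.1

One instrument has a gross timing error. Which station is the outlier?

Solve using three stations at a time. Using P, Q, S (subtract circle equations pairwise → linear system) gives (x, y) ≈ (80.9, -27.3).
Distances from that point to each station vs reported:
  P: calculated 182.1 vs reported 182.2 → residual 0.1 km
  Q: calculated 169.2 vs reported 169.3 → residual 0.1 km
  R: calculated 134.3 vs reported 107.5 → residual 26.8 km
  S: calculated 133.0 vs reported 133.1 → residual 0.1 km
P, Q, S are mutually consistent (residuals ≈ 0); R is off by 26.8 km.

R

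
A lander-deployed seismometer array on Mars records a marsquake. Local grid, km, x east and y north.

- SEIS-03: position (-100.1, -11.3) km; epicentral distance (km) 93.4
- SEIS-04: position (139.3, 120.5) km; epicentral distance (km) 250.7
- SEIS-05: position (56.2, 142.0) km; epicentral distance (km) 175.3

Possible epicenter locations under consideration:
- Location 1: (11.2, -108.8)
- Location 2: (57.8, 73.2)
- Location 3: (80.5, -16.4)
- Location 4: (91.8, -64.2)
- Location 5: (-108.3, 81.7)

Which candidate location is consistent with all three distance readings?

Location 5

For each candidate, compare |candidate − station| to the reported distance:
Location 1: residuals SEIS-03 54.6, SEIS-04 12.0, SEIS-05 79.5 → max 79.5 km
Location 2: residuals SEIS-03 85.7, SEIS-04 156.5, SEIS-05 106.5 → max 156.5 km
Location 3: residuals SEIS-03 87.3, SEIS-04 101.7, SEIS-05 15.0 → max 101.7 km
Location 4: residuals SEIS-03 105.7, SEIS-04 60.0, SEIS-05 34.0 → max 105.7 km
Location 5: residuals SEIS-03 0.0, SEIS-04 0.1, SEIS-05 0.1 → max 0.1 km
Only Location 5 has all residuals ≈ 0.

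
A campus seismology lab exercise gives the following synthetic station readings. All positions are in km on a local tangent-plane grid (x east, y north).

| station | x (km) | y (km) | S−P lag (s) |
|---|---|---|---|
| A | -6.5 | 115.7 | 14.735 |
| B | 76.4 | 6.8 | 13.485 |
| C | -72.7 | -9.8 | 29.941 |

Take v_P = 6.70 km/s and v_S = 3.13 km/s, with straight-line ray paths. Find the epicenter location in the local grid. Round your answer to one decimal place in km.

x ≈ 74.8 km, y ≈ 86.0 km

Distance from S−P lag: d = Δt · v_P v_S / (v_P − v_S) = Δt · (6.70·3.13)/(6.70−3.13) ≈ 5.8742·Δt.
So d_A = 86.56, d_B = 79.21, d_C = 175.88 km.
Circle about each station: (x + 6.5)² + (y − 115.7)² = 86.56²; (x − 76.4)² + (y − 6.8)² = 79.21²; (x + 72.7)² + (y + 9.8)² = 175.88².
Subtracting pairs of circle equations eliminates x²+y² and gives linear equations (the radical axes):
165.8 x − 217.8 y = -6327.13
-132.4 x − 251.0 y = -31488.55
Solving the 2×2 system: x ≈ 74.8, y ≈ 86.0 km.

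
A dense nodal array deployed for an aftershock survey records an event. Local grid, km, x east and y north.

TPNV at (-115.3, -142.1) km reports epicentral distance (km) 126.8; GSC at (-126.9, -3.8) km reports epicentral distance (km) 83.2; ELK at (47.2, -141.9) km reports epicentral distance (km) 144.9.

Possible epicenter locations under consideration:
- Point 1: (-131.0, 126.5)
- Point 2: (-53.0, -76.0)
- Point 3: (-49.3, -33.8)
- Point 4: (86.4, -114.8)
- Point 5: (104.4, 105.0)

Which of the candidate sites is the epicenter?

Point 3

For each candidate, compare |candidate − station| to the reported distance:
Point 1: residuals TPNV 142.3, GSC 47.2, ELK 177.3 → max 177.3 km
Point 2: residuals TPNV 36.0, GSC 20.1, ELK 25.0 → max 36.0 km
Point 3: residuals TPNV 0.0, GSC 0.0, ELK 0.0 → max 0.0 km
Point 4: residuals TPNV 76.7, GSC 157.3, ELK 97.2 → max 157.3 km
Point 5: residuals TPNV 203.8, GSC 172.4, ELK 108.5 → max 203.8 km
Only Point 3 has all residuals ≈ 0.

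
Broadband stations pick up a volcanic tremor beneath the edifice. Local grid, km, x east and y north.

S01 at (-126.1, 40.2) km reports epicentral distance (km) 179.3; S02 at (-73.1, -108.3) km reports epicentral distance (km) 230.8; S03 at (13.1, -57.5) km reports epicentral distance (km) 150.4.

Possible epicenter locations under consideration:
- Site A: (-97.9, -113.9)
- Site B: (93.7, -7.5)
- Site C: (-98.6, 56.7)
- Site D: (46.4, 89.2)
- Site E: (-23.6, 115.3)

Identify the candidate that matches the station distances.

For each candidate, compare |candidate − station| to the reported distance:
Site A: residuals S01 22.6, S02 205.4, S03 25.9 → max 205.4 km
Site B: residuals S01 45.6, S02 35.9, S03 55.6 → max 55.6 km
Site C: residuals S01 147.2, S02 63.8, S03 9.3 → max 147.2 km
Site D: residuals S01 0.0, S02 0.0, S03 0.0 → max 0.0 km
Site E: residuals S01 52.2, S02 1.8, S03 26.3 → max 52.2 km
Only Site D has all residuals ≈ 0.

Site D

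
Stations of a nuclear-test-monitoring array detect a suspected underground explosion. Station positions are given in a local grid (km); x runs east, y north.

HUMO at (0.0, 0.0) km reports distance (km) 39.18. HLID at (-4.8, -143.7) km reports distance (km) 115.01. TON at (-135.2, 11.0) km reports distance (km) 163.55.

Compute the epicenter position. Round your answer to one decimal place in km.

22.6 km east, -32.0 km north

Circle about each station: x² + y² = 39.18²; (x + 4.8)² + (y + 143.7)² = 115.01²; (x + 135.2)² + (y − 11.0)² = 163.55².
Subtracting pairs of circle equations eliminates x²+y² and gives linear equations (the radical axes):
-9.6 x − 287.4 y = 8980.50
-270.4 x + 22.0 y = -6813.49
Solving the 2×2 system: x ≈ 22.6, y ≈ -32.0 km.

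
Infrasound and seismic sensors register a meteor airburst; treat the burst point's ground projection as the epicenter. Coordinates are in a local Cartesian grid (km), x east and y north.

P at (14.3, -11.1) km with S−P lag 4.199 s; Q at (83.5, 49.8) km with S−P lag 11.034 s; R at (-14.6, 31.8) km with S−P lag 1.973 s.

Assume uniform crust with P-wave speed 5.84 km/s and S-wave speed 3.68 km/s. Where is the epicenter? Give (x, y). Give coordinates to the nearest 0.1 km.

Distance from S−P lag: d = Δt · v_P v_S / (v_P − v_S) = Δt · (5.84·3.68)/(5.84−3.68) ≈ 9.9496·Δt.
So d_P = 41.78, d_Q = 109.78, d_R = 19.63 km.
Circle about each station: (x − 14.3)² + (y + 11.1)² = 41.78²; (x − 83.5)² + (y − 49.8)² = 109.78²; (x + 14.6)² + (y − 31.8)² = 19.63².
Subtracting the P equation from the Q and R equations removes the quadratic terms:
138.4 x + 121.8 y = -1181.49
-57.8 x + 85.8 y = 2256.93
Solving the 2×2 system: x ≈ -19.9, y ≈ 12.9 km.
Check against P (with the unrounded x, y): √((x − 14.3)²+(y + 11.1)²) = 41.78 ≈ 41.78 km. ✓

-19.9 km east, 12.9 km north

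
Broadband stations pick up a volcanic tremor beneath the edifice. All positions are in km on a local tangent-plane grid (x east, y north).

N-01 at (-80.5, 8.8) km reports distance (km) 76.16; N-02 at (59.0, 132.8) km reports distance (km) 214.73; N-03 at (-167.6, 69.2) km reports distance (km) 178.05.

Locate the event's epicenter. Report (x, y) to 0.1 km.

x ≈ -41.8 km, y ≈ -56.8 km

Circle about each station: (x + 80.5)² + (y − 8.8)² = 76.16²; (x − 59.0)² + (y − 132.8)² = 214.73²; (x + 167.6)² + (y − 69.2)² = 178.05².
Subtracting the N-01 equation from the N-02 and N-03 equations removes the quadratic terms:
279.0 x + 248.0 y = -25749.48
-174.2 x + 120.8 y = 419.25
Solving the 2×2 system: x ≈ -41.8, y ≈ -56.8 km.
Check against N-01 (with the unrounded x, y): √((x + 80.5)²+(y − 8.8)²) = 76.17 ≈ 76.16 km. ✓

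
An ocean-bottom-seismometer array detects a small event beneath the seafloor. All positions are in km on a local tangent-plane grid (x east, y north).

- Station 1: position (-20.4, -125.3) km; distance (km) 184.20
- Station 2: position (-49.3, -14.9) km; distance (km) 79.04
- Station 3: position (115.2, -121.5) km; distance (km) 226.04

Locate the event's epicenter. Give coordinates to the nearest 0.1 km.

Circle about each station: (x + 20.4)² + (y + 125.3)² = 184.20²; (x + 49.3)² + (y + 14.9)² = 79.04²; (x − 115.2)² + (y + 121.5)² = 226.04².
Subtracting the Station 1 equation from the Station 2 and Station 3 equations removes the quadratic terms:
-57.8 x + 220.8 y = 14218.57
271.2 x + 7.6 y = -5247.40
Solving the 2×2 system: x ≈ -21.0, y ≈ 58.9 km.
Check against Station 1 (with the unrounded x, y): √((x + 20.4)²+(y + 125.3)²) = 184.20 ≈ 184.20 km. ✓

(-21.0, 58.9)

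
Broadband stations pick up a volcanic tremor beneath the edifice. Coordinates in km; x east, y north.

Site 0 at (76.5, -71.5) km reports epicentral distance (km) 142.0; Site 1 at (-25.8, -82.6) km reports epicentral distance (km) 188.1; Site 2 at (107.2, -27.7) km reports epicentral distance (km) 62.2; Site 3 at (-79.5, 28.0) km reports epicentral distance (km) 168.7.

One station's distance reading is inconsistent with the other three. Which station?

Solve using three stations at a time. Using Site 0, Site 1, Site 3 (subtract circle equations pairwise → linear system) gives (x, y) ≈ (83.7, 70.2).
Distances from that point to each station vs reported:
  Site 0: calculated 141.9 vs reported 142.0 → residual 0.1 km
  Site 1: calculated 188.0 vs reported 188.1 → residual 0.1 km
  Site 2: calculated 100.7 vs reported 62.2 → residual 38.5 km
  Site 3: calculated 168.6 vs reported 168.7 → residual 0.1 km
Site 0, Site 1, Site 3 are mutually consistent (residuals ≈ 0); Site 2 is off by 38.5 km.

Site 2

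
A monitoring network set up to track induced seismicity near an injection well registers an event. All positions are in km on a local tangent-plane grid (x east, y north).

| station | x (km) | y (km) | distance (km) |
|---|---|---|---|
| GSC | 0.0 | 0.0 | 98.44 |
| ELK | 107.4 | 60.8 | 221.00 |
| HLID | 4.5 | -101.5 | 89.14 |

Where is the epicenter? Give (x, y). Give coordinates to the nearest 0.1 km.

-75.8 km east, -62.8 km north

Circle about each station: x² + y² = 98.44²; (x − 107.4)² + (y − 60.8)² = 221.00²; (x − 4.5)² + (y + 101.5)² = 89.14².
Subtracting the GSC equation from the ELK and HLID equations removes the quadratic terms:
214.8 x + 121.6 y = -23919.17
9.0 x − 203.0 y = 12066.99
Solving the 2×2 system: x ≈ -75.8, y ≈ -62.8 km.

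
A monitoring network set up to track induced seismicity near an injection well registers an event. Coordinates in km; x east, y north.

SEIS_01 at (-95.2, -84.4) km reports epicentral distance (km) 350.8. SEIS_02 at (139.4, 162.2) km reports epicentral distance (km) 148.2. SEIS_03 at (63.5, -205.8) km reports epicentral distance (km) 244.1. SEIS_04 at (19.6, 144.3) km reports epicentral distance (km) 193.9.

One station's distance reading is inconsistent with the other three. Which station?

SEIS_01

Solve using three stations at a time. Using SEIS_02, SEIS_03, SEIS_04 (subtract circle equations pairwise → linear system) gives (x, y) ≈ (165.2, 16.2).
Distances from that point to each station vs reported:
  SEIS_01: calculated 279.2 vs reported 350.8 → residual 71.6 km
  SEIS_02: calculated 148.3 vs reported 148.2 → residual 0.1 km
  SEIS_03: calculated 244.2 vs reported 244.1 → residual 0.1 km
  SEIS_04: calculated 194.0 vs reported 193.9 → residual 0.1 km
SEIS_02, SEIS_03, SEIS_04 are mutually consistent (residuals ≈ 0); SEIS_01 is off by 71.6 km.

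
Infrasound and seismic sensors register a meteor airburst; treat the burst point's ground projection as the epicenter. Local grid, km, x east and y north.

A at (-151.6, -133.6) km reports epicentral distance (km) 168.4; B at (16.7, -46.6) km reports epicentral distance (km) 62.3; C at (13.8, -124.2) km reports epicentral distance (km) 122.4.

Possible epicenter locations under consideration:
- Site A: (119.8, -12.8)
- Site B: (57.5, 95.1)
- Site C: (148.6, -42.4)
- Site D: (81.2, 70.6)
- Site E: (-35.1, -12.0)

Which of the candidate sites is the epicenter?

For each candidate, compare |candidate − station| to the reported distance:
Site A: residuals A 128.7, B 46.2, C 31.4 → max 128.7 km
Site B: residuals A 141.5, B 85.2, C 101.2 → max 141.5 km
Site C: residuals A 145.3, B 69.7, C 35.3 → max 145.3 km
Site D: residuals A 141.3, B 71.5, C 83.7 → max 141.3 km
Site E: residuals A 0.0, B 0.0, C 0.0 → max 0.0 km
Only Site E has all residuals ≈ 0.

Site E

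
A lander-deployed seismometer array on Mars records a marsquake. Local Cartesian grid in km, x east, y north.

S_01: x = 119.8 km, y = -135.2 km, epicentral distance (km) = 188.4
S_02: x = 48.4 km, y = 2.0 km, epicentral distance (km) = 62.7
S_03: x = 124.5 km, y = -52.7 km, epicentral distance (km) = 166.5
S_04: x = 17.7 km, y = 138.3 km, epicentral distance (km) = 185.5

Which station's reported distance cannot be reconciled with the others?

S_02

Solve using three stations at a time. Using S_01, S_03, S_04 (subtract circle equations pairwise → linear system) gives (x, y) ≈ (-41.3, -37.5).
Distances from that point to each station vs reported:
  S_01: calculated 188.4 vs reported 188.4 → residual 0.0 km
  S_02: calculated 98.0 vs reported 62.7 → residual 35.3 km
  S_03: calculated 166.5 vs reported 166.5 → residual 0.0 km
  S_04: calculated 185.5 vs reported 185.5 → residual 0.0 km
S_01, S_03, S_04 are mutually consistent (residuals ≈ 0); S_02 is off by 35.3 km.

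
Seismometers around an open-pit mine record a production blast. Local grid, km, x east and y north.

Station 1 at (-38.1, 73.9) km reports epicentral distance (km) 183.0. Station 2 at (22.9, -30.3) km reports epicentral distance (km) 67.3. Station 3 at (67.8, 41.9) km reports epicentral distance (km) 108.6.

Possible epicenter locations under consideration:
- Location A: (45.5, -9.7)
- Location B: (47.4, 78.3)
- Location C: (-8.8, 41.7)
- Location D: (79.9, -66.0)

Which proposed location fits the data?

Location D

For each candidate, compare |candidate − station| to the reported distance:
Location A: residuals Station 1 64.8, Station 2 36.7, Station 3 52.4 → max 64.8 km
Location B: residuals Station 1 97.4, Station 2 44.0, Station 3 66.9 → max 97.4 km
Location C: residuals Station 1 139.5, Station 2 11.4, Station 3 32.0 → max 139.5 km
Location D: residuals Station 1 0.0, Station 2 0.0, Station 3 0.0 → max 0.0 km
Only Location D has all residuals ≈ 0.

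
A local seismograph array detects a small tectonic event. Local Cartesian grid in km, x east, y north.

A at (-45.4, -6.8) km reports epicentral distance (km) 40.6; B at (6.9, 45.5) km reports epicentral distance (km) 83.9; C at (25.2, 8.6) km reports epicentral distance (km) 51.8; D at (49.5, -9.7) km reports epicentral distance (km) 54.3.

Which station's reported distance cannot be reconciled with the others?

Solve using three stations at a time. Using B, C, D (subtract circle equations pairwise → linear system) gives (x, y) ≈ (3.6, -38.2).
Distances from that point to each station vs reported:
  A: calculated 58.1 vs reported 40.6 → residual 17.5 km
  B: calculated 83.7 vs reported 83.9 → residual 0.2 km
  C: calculated 51.5 vs reported 51.8 → residual 0.3 km
  D: calculated 54.0 vs reported 54.3 → residual 0.3 km
B, C, D are mutually consistent (residuals ≈ 0); A is off by 17.5 km.

A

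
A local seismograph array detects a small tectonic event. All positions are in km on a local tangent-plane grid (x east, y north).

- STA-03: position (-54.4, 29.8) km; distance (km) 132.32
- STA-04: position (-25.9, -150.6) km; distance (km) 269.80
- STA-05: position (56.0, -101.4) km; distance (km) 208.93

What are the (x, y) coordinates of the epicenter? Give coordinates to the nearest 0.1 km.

52.7 km east, 107.5 km north

Circle about each station: (x + 54.4)² + (y − 29.8)² = 132.32²; (x + 25.9)² + (y + 150.6)² = 269.80²; (x − 56.0)² + (y + 101.4)² = 208.93².
Subtracting the STA-03 equation from the STA-04 and STA-05 equations removes the quadratic terms:
57.0 x − 360.8 y = -35779.69
220.8 x − 262.4 y = -16572.60
Solving the 2×2 system: x ≈ 52.7, y ≈ 107.5 km.
Check against STA-03 (with the unrounded x, y): √((x + 54.4)²+(y − 29.8)²) = 132.30 ≈ 132.32 km. ✓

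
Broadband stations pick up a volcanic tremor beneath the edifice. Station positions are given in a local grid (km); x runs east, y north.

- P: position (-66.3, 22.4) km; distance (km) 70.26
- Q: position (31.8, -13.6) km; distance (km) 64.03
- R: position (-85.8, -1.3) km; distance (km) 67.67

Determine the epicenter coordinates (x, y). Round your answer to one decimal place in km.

(-28.0, -36.5)

Circle about each station: (x + 66.3)² + (y − 22.4)² = 70.26²; (x − 31.8)² + (y + 13.6)² = 64.03²; (x + 85.8)² + (y + 1.3)² = 67.67².
Subtracting the P equation from the Q and R equations removes the quadratic terms:
196.2 x − 72.0 y = -2864.62
-39.0 x − 47.4 y = 2823.12
Solving the 2×2 system: x ≈ -28.0, y ≈ -36.5 km.
Check against P (with the unrounded x, y): √((x + 66.3)²+(y − 22.4)²) = 70.27 ≈ 70.26 km. ✓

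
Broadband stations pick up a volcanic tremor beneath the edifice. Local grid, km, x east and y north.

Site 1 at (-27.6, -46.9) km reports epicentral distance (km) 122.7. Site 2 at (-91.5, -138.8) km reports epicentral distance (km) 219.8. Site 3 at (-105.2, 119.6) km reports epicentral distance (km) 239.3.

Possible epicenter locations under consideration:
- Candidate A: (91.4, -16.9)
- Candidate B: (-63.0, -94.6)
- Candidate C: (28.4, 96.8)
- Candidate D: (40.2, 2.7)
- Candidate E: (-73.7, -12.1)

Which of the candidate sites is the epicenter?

For each candidate, compare |candidate − station| to the reported distance:
Candidate A: residuals Site 1 0.0, Site 2 0.0, Site 3 0.0 → max 0.0 km
Candidate B: residuals Site 1 63.3, Site 2 167.2, Site 3 21.0 → max 167.2 km
Candidate C: residuals Site 1 31.5, Site 2 44.6, Site 3 103.8 → max 103.8 km
Candidate D: residuals Site 1 38.7, Site 2 26.5, Site 3 52.7 → max 52.7 km
Candidate E: residuals Site 1 64.9, Site 2 91.9, Site 3 103.9 → max 103.9 km
Only Candidate A has all residuals ≈ 0.

Candidate A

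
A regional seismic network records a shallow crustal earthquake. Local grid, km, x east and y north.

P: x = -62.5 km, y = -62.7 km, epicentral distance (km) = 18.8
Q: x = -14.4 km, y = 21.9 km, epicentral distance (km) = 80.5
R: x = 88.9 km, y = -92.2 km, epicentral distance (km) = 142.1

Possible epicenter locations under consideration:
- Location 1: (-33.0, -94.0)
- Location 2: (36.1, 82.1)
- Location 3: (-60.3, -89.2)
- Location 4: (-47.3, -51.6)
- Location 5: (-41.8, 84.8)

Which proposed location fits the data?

For each candidate, compare |candidate − station| to the reported distance:
Location 1: residuals P 24.2, Q 36.9, R 20.2 → max 36.9 km
Location 2: residuals P 156.4, Q 1.9, R 40.0 → max 156.4 km
Location 3: residuals P 7.8, Q 39.7, R 7.1 → max 39.7 km
Location 4: residuals P 0.0, Q 0.0, R 0.0 → max 0.0 km
Location 5: residuals P 130.1, Q 11.9, R 77.9 → max 130.1 km
Only Location 4 has all residuals ≈ 0.

Location 4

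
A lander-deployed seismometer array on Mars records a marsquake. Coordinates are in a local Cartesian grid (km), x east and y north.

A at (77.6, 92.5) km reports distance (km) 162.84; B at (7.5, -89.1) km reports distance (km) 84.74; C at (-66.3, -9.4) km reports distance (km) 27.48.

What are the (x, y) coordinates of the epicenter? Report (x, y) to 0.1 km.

(-40.7, -19.4)

Circle about each station: (x − 77.6)² + (y − 92.5)² = 162.84²; (x − 7.5)² + (y + 89.1)² = 84.74²; (x + 66.3)² + (y + 9.4)² = 27.48².
Subtracting the A equation from the B and C equations removes the quadratic terms:
-140.2 x − 363.2 y = 12753.05
-287.8 x − 203.8 y = 15667.76
Solving the 2×2 system: x ≈ -40.7, y ≈ -19.4 km.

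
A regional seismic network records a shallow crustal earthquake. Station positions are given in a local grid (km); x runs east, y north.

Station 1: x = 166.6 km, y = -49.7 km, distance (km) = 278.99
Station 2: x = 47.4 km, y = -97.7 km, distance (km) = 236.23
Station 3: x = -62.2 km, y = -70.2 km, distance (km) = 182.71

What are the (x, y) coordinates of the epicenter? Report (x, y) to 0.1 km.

-60.4 km east, 112.5 km north

Circle about each station: (x − 166.6)² + (y + 49.7)² = 278.99²; (x − 47.4)² + (y + 97.7)² = 236.23²; (x + 62.2)² + (y + 70.2)² = 182.71².
Subtracting pairs of circle equations eliminates x²+y² and gives linear equations (the radical axes):
-238.4 x − 96.0 y = 3597.21
-457.6 x − 41.0 y = 23023.71
Solving the 2×2 system: x ≈ -60.4, y ≈ 112.5 km.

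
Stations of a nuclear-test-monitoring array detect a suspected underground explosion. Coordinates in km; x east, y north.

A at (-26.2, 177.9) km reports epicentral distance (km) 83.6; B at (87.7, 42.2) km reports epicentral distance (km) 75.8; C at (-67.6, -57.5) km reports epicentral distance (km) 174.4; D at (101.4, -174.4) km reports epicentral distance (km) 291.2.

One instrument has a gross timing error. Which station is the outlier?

B

Solve using three stations at a time. Using A, C, D (subtract circle equations pairwise → linear system) gives (x, y) ≈ (5.9, 100.7).
Distances from that point to each station vs reported:
  A: calculated 83.6 vs reported 83.6 → residual 0.0 km
  B: calculated 100.6 vs reported 75.8 → residual 24.8 km
  C: calculated 174.4 vs reported 174.4 → residual 0.0 km
  D: calculated 291.2 vs reported 291.2 → residual 0.0 km
A, C, D are mutually consistent (residuals ≈ 0); B is off by 24.8 km.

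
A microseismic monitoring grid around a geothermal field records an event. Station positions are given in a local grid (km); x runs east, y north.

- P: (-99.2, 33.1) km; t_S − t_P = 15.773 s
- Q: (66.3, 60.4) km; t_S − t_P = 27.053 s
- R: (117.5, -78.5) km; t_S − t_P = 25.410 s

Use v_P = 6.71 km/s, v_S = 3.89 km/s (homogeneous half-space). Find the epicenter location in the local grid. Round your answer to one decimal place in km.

(-115.3, -112.0)

Distance from S−P lag: d = Δt · v_P v_S / (v_P − v_S) = Δt · (6.71·3.89)/(6.71−3.89) ≈ 9.2560·Δt.
So d_P = 145.99, d_Q = 250.40, d_R = 235.19 km.
Circle about each station: (x + 99.2)² + (y − 33.1)² = 145.99²; (x − 66.3)² + (y − 60.4)² = 250.40²; (x − 117.5)² + (y + 78.5)² = 235.19².
Subtracting the P equation from the Q and R equations removes the quadratic terms:
331.0 x + 54.6 y = -44279.48
433.4 x − 223.2 y = -24969.01
Solving the 2×2 system: x ≈ -115.3, y ≈ -112.0 km.
Check against P (with the unrounded x, y): √((x + 99.2)²+(y − 33.1)²) = 146.00 ≈ 145.99 km. ✓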